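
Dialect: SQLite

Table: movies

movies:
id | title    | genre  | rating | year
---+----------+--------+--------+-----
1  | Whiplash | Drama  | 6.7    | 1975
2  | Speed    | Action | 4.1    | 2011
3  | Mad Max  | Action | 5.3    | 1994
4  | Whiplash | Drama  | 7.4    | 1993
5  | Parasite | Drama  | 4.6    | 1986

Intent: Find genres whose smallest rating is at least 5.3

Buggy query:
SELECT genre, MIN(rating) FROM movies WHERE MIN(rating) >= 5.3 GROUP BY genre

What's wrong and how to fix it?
Bug: MIN() in WHERE is a misuse of aggregate

Fix: Use HAVING for the per-group MIN condition

Corrected query:
SELECT genre, MIN(rating) FROM movies GROUP BY genre HAVING MIN(rating) >= 5.3

Result:
(no rows)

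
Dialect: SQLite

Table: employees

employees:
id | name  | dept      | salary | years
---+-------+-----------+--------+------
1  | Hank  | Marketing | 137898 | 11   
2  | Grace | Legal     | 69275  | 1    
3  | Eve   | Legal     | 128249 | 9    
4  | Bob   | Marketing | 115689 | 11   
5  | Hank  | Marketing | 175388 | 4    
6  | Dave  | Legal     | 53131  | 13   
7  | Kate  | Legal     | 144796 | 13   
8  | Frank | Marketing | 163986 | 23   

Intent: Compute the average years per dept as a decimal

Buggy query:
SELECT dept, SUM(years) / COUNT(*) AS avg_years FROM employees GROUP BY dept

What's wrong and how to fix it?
Bug: SUM(years) and COUNT(*) are both integers; the division truncates the fractional part

Fix: Multiply by 1.0 (or CAST to REAL) to force floating-point division

Corrected query:
SELECT dept, SUM(years) * 1.0 / COUNT(*) AS avg_years FROM employees GROUP BY dept

Result:
dept      | avg_years
----------+----------
Legal     | 9        
Marketing | 12.25    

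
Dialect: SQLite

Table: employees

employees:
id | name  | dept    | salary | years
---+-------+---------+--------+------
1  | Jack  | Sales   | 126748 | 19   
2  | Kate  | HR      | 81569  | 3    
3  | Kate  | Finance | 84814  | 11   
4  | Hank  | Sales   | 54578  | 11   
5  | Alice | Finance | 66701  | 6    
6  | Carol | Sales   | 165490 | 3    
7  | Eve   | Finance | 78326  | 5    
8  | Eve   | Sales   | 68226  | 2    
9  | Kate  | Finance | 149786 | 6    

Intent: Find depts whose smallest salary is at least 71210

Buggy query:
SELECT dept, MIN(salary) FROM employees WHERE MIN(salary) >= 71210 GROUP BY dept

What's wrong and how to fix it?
Bug: MIN() in WHERE is a misuse of aggregate

Fix: Use HAVING for the per-group MIN condition

Corrected query:
SELECT dept, MIN(salary) FROM employees GROUP BY dept HAVING MIN(salary) >= 71210

Result:
dept | MIN(salary)
-----+------------
HR   | 81569      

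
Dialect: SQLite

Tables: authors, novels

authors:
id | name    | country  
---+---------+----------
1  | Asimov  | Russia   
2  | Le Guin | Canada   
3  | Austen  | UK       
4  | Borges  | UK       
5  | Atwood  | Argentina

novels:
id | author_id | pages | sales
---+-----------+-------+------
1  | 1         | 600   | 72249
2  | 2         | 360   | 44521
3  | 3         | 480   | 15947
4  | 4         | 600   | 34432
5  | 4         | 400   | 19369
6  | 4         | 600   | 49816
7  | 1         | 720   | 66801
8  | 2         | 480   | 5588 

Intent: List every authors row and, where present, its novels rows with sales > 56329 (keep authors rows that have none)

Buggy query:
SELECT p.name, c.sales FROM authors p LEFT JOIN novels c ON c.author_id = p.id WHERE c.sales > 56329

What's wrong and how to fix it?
Bug: A WHERE condition on the right-hand table after LEFT JOIN drops unmatched parents

Fix: Put 'c.sales > 56329' in the JOIN's ON clause instead of WHERE

Corrected query:
SELECT p.name, c.sales FROM authors p LEFT JOIN novels c ON c.author_id = p.id AND c.sales > 56329

Result:
name    | sales
--------+------
Asimov  | 66801
Asimov  | 72249
Le Guin | NULL 
Austen  | NULL 
Borges  | NULL 
Atwood  | NULL 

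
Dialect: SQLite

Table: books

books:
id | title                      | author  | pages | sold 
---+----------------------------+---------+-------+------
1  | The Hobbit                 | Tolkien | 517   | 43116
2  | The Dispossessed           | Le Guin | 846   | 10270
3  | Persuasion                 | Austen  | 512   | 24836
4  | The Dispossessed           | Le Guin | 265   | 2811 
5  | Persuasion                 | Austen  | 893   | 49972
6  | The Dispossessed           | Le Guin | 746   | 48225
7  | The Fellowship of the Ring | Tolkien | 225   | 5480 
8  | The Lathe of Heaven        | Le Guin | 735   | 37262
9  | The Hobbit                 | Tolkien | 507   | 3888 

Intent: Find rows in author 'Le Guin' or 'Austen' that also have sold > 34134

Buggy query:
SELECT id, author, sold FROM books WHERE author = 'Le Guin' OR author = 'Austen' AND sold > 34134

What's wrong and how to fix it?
Bug: AND binds tighter than OR, so this parses as author = 'Le Guin' OR (author = 'Austen' AND sold > 34134)

Fix: Group the OR with parentheses (or use IN), then AND the threshold

Corrected query:
SELECT id, author, sold FROM books WHERE (author = 'Le Guin' OR author = 'Austen') AND sold > 34134

Result:
id | author  | sold 
---+---------+------
5  | Austen  | 49972
6  | Le Guin | 48225
8  | Le Guin | 37262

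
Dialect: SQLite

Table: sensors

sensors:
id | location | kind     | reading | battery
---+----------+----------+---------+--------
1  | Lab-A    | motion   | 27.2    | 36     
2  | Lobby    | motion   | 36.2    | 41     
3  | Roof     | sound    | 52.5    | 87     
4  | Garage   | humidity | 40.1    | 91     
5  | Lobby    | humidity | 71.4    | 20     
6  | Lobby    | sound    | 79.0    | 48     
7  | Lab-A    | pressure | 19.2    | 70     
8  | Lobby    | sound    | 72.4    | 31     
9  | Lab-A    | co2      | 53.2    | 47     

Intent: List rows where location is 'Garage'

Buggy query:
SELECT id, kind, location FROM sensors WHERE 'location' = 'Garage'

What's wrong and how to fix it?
Bug: Single quotes denote string literals in SQL; the column name is being compared as a constant string

Fix: Reference the column as location without single quotes

Corrected query:
SELECT id, kind, location FROM sensors WHERE location = 'Garage'

Result:
id | kind     | location
---+----------+---------
4  | humidity | Garage  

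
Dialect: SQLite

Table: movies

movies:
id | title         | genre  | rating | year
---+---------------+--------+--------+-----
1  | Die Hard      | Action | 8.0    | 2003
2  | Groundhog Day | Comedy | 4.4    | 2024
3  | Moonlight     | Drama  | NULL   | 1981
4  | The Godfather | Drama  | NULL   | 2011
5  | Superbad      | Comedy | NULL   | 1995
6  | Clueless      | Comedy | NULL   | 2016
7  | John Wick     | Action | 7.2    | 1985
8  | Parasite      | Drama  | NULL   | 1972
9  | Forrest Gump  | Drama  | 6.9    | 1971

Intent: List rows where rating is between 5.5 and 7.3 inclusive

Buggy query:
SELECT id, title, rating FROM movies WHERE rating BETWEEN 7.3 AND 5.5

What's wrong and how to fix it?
Bug: BETWEEN expects the lower bound first; with 7.3 AND 5.5 the range is empty

Fix: Write BETWEEN 5.5 AND 7.3

Corrected query:
SELECT id, title, rating FROM movies WHERE rating BETWEEN 5.5 AND 7.3

Result:
id | title        | rating
---+--------------+-------
7  | John Wick    | 7.2   
9  | Forrest Gump | 6.9   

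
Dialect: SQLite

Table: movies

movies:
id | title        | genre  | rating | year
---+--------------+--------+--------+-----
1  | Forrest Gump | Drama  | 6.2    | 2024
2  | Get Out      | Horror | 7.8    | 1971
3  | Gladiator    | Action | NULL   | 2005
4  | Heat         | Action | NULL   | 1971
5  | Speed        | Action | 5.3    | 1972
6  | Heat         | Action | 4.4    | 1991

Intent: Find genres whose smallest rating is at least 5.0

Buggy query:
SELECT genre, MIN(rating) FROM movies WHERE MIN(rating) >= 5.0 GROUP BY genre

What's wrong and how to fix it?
Bug: Aggregates like MIN are computed per group after WHERE runs

Fix: Use HAVING for the per-group MIN condition

Corrected query:
SELECT genre, MIN(rating) FROM movies GROUP BY genre HAVING MIN(rating) >= 5.0

Result:
genre  | MIN(rating)
-------+------------
Drama  | 6.2        
Horror | 7.8        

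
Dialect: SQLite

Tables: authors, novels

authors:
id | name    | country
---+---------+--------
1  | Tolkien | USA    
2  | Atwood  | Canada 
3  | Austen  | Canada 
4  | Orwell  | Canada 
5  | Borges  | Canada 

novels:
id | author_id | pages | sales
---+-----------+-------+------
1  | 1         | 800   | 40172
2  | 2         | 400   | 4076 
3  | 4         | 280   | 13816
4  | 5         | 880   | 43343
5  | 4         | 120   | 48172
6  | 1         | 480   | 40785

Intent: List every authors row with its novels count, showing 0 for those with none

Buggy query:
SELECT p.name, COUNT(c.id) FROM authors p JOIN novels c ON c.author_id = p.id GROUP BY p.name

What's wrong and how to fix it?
Bug: INNER JOIN drops authors rows that have no matching novels rows

Fix: Switch to LEFT JOIN to retain unmatched parent rows

Corrected query:
SELECT p.name, COUNT(c.id) FROM authors p LEFT JOIN novels c ON c.author_id = p.id GROUP BY p.name

Result:
name    | COUNT(c.id)
--------+------------
Atwood  | 1          
Austen  | 0          
Borges  | 1          
Orwell  | 2          
Tolkien | 2          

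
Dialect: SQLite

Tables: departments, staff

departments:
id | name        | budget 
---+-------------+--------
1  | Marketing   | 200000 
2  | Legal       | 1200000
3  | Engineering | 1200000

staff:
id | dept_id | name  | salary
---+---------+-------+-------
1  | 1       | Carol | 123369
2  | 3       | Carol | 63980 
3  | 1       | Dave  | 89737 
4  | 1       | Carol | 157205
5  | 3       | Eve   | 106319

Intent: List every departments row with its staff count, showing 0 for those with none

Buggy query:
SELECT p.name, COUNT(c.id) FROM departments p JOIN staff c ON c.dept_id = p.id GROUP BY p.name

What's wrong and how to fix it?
Bug: An inner join excludes parents with zero children

Fix: Switch to LEFT JOIN to retain unmatched parent rows

Corrected query:
SELECT p.name, COUNT(c.id) FROM departments p LEFT JOIN staff c ON c.dept_id = p.id GROUP BY p.name

Result:
name        | COUNT(c.id)
------------+------------
Engineering | 2          
Legal       | 0          
Marketing   | 3          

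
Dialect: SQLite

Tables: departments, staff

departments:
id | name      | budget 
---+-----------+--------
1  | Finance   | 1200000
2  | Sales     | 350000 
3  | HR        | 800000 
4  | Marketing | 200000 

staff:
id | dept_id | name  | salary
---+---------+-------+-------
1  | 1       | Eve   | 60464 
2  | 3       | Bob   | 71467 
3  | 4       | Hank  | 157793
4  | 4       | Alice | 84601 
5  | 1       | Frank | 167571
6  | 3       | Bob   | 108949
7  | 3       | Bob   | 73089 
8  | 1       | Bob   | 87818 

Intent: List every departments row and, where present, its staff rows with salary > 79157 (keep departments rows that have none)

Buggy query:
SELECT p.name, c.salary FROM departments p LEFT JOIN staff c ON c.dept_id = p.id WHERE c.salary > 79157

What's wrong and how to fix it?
Bug: Filtering c.salary in WHERE discards the NULL rows produced by LEFT JOIN, turning it into an inner join

Fix: Move the right-table condition into the ON clause so unmatched parents are kept

Corrected query:
SELECT p.name, c.salary FROM departments p LEFT JOIN staff c ON c.dept_id = p.id AND c.salary > 79157

Result:
name      | salary
----------+-------
Finance   | 87818 
Finance   | 167571
Sales     | NULL  
HR        | 108949
Marketing | 84601 
Marketing | 157793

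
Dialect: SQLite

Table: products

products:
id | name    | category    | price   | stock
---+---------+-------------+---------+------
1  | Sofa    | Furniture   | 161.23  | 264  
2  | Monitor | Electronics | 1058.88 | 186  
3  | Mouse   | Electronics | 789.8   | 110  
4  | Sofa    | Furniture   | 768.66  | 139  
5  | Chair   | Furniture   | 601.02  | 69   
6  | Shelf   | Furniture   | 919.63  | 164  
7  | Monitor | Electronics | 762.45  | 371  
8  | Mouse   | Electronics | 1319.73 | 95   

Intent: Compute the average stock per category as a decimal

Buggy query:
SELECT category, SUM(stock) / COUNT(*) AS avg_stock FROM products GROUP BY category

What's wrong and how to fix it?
Bug: Both operands are integers, so '/' performs integer division and truncates

Fix: Cast one side to REAL so the division keeps the fractional part

Corrected query:
SELECT category, SUM(stock) * 1.0 / COUNT(*) AS avg_stock FROM products GROUP BY category

Result:
category    | avg_stock
------------+----------
Electronics | 190.5    
Furniture   | 159      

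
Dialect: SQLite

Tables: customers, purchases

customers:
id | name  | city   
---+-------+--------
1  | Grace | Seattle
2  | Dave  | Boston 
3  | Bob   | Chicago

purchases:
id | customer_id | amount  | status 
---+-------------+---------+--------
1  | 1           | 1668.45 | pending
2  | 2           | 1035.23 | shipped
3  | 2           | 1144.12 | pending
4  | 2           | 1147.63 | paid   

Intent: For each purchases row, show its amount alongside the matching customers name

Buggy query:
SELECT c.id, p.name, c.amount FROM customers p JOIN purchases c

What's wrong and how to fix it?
Bug: JOIN with no ON clause produces a cartesian product; every purchases row pairs with every customers row

Fix: Add ON c.customer_id = p.id to the JOIN

Corrected query:
SELECT c.id, p.name, c.amount FROM customers p JOIN purchases c ON c.customer_id = p.id

Result:
id | name  | amount 
---+-------+--------
1  | Grace | 1668.45
2  | Dave  | 1035.23
3  | Dave  | 1144.12
4  | Dave  | 1147.63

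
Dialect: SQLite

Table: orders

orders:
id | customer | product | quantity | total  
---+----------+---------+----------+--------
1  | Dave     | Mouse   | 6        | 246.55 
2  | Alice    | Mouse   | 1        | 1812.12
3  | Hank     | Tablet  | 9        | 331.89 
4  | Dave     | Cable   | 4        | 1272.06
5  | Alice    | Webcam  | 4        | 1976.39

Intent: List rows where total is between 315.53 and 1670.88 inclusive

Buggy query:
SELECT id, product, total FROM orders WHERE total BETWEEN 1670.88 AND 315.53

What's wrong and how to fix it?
Bug: The bounds are reversed; BETWEEN a AND b requires a <= b to match anything

Fix: Swap the bounds so the smaller value comes first

Corrected query:
SELECT id, product, total FROM orders WHERE total BETWEEN 315.53 AND 1670.88

Result:
id | product | total  
---+---------+--------
3  | Tablet  | 331.89 
4  | Cable   | 1272.06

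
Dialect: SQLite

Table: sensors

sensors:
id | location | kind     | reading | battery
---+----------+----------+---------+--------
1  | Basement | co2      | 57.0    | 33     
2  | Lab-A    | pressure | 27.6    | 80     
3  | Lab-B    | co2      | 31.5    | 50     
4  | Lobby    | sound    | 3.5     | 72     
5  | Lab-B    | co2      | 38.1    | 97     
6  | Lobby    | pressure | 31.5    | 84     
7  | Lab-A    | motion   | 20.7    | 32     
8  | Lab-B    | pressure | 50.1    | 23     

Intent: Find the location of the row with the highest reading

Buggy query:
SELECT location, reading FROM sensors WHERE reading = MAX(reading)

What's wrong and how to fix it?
Bug: WHERE is evaluated per row; an aggregate over the whole table isn't defined there

Fix: Wrap MAX in a scalar subquery so WHERE compares against a single value

Corrected query:
SELECT location, reading FROM sensors WHERE reading = (SELECT MAX(reading) FROM sensors)

Result:
location | reading
---------+--------
Basement | 57     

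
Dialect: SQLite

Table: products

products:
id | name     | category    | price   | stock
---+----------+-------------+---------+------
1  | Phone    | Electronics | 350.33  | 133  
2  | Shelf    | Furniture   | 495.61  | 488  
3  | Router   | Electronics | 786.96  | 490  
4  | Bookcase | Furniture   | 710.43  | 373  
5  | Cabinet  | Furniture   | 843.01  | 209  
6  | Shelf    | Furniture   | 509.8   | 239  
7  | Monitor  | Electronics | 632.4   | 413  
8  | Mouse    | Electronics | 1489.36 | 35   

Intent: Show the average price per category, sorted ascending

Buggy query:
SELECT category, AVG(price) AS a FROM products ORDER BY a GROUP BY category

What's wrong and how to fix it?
Bug: ORDER BY appears before GROUP BY; SQL clause order requires GROUP BY first

Fix: Move ORDER BY to the end, after GROUP BY

Corrected query:
SELECT category, AVG(price) AS a FROM products GROUP BY category ORDER BY a

Result:
category    | a       
------------+---------
Furniture   | 639.7125
Electronics | 814.7625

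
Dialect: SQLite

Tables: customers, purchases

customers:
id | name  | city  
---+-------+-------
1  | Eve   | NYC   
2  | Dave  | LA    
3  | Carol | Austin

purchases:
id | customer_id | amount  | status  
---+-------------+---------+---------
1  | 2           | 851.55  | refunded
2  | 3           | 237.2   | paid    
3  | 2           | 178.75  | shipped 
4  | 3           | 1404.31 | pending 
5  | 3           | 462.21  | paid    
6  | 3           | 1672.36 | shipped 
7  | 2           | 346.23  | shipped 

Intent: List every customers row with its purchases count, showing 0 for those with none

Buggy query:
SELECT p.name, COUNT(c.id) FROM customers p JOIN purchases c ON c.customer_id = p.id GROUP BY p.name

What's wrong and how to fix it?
Bug: An inner join excludes parents with zero children

Fix: Switch to LEFT JOIN to retain unmatched parent rows

Corrected query:
SELECT p.name, COUNT(c.id) FROM customers p LEFT JOIN purchases c ON c.customer_id = p.id GROUP BY p.name

Result:
name  | COUNT(c.id)
------+------------
Carol | 4          
Dave  | 3          
Eve   | 0          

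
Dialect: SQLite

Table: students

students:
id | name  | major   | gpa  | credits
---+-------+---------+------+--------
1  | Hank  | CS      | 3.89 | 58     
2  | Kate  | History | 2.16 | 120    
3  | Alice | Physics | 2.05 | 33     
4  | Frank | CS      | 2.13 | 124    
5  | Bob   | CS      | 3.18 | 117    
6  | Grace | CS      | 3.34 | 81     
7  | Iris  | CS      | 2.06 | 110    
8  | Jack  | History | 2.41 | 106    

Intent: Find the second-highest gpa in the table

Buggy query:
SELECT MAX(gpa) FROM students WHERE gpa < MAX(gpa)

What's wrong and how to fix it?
Bug: MAX(gpa) on the right of the comparison is an aggregate-in-WHERE error

Fix: Put the inner MAX in a scalar subquery

Corrected query:
SELECT MAX(gpa) FROM students WHERE gpa < (SELECT MAX(gpa) FROM students)

Result:
MAX(gpa)
--------
3.34    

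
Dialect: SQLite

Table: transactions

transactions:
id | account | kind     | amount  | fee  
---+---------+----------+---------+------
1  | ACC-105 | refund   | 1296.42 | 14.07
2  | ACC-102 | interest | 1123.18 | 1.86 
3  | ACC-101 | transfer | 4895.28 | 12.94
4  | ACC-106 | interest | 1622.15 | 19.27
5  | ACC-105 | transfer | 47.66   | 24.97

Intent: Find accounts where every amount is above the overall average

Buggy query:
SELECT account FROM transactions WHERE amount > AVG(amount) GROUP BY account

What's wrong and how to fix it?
Bug: WHERE evaluates per row before aggregation, so AVG() is unavailable

Fix: Use a subquery for AVG and a HAVING MIN(...) filter so the condition holds for every row in the group

Corrected query:
SELECT account FROM transactions GROUP BY account HAVING MIN(amount) > (SELECT AVG(amount) FROM transactions)

Result:
account
-------
ACC-101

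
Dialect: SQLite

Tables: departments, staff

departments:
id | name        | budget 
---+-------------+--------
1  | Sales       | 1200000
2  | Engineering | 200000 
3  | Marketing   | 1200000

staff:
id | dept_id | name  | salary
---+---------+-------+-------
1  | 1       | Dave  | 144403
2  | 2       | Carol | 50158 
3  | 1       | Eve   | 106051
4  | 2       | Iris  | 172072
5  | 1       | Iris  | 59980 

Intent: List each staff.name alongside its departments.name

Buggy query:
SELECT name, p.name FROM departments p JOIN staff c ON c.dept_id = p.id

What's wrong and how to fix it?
Bug: 'name' exists in both joined tables, so the database can't tell which one is meant

Fix: Qualify the column with its table alias (c.name)

Corrected query:
SELECT c.name, p.name FROM departments p JOIN staff c ON c.dept_id = p.id

Result:
name  | name       
------+------------
Dave  | Sales      
Carol | Engineering
Eve   | Sales      
Iris  | Engineering
Iris  | Sales      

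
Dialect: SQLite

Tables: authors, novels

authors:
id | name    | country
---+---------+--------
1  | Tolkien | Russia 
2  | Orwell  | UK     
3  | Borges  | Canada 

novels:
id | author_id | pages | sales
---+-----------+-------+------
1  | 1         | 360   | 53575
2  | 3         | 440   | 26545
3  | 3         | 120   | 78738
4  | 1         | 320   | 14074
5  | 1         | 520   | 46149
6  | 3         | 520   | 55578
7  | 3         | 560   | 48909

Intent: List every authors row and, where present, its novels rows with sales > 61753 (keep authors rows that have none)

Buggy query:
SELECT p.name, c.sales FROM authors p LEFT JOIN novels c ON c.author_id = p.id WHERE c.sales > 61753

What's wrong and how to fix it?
Bug: A WHERE condition on the right-hand table after LEFT JOIN drops unmatched parents

Fix: Move the right-table condition into the ON clause so unmatched parents are kept

Corrected query:
SELECT p.name, c.sales FROM authors p LEFT JOIN novels c ON c.author_id = p.id AND c.sales > 61753

Result:
name    | sales
--------+------
Tolkien | NULL 
Orwell  | NULL 
Borges  | 78738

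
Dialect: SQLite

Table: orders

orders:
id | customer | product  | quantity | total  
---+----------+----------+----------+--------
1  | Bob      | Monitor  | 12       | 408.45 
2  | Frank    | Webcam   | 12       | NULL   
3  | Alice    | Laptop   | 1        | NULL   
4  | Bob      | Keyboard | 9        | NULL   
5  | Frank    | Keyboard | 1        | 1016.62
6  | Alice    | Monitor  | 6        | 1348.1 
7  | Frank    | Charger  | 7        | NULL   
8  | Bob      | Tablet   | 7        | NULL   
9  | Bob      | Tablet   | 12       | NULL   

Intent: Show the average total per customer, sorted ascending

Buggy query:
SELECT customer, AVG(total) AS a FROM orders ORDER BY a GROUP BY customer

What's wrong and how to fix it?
Bug: GROUP BY must precede ORDER BY

Fix: Reorder: SELECT … FROM … GROUP BY … ORDER BY …

Corrected query:
SELECT customer, AVG(total) AS a FROM orders GROUP BY customer ORDER BY a

Result:
customer | a      
---------+--------
Bob      | 408.45 
Frank    | 1016.62
Alice    | 1348.1 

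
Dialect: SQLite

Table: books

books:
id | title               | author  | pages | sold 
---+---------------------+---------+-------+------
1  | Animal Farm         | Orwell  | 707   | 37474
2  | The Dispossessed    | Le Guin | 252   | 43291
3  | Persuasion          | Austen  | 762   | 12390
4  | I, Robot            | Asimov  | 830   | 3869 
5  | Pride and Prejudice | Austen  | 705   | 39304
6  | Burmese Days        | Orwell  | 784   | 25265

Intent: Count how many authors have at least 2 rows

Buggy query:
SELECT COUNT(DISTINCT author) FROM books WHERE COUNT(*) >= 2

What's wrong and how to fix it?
Bug: COUNT(*) cannot appear in WHERE; the per-group count doesn't exist yet

Fix: Use a subquery that GROUPs and filters with HAVING, then count its rows

Corrected query:
SELECT COUNT(*) FROM (SELECT author FROM books GROUP BY author HAVING COUNT(*) >= 2)

Result:
COUNT(*)
--------
2       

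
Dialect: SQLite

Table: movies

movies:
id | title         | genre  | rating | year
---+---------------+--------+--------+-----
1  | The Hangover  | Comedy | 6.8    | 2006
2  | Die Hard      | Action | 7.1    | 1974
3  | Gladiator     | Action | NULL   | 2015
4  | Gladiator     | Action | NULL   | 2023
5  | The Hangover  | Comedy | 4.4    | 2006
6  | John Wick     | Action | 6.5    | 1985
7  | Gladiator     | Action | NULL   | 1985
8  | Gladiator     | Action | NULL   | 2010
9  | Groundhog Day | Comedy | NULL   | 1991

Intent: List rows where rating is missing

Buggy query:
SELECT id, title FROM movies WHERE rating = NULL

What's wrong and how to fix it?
Bug: Comparing to NULL with '=' never matches; NULL = NULL is unknown, not true

Fix: Replace '= NULL' with 'IS NULL'

Corrected query:
SELECT id, title FROM movies WHERE rating IS NULL

Result:
id | title        
---+--------------
3  | Gladiator    
4  | Gladiator    
7  | Gladiator    
8  | Gladiator    
9  | Groundhog Day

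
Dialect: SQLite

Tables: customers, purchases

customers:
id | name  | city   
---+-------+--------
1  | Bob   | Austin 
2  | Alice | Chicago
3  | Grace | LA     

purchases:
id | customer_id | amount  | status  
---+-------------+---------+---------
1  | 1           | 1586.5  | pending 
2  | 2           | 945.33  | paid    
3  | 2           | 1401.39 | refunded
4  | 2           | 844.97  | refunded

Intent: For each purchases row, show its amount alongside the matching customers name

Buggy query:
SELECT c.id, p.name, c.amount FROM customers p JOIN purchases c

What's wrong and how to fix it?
Bug: JOIN with no ON clause produces a cartesian product; every purchases row pairs with every customers row

Fix: Specify the join condition linking the foreign key to the parent id

Corrected query:
SELECT c.id, p.name, c.amount FROM customers p JOIN purchases c ON c.customer_id = p.id

Result:
id | name  | amount 
---+-------+--------
1  | Bob   | 1586.5 
2  | Alice | 945.33 
3  | Alice | 1401.39
4  | Alice | 844.97 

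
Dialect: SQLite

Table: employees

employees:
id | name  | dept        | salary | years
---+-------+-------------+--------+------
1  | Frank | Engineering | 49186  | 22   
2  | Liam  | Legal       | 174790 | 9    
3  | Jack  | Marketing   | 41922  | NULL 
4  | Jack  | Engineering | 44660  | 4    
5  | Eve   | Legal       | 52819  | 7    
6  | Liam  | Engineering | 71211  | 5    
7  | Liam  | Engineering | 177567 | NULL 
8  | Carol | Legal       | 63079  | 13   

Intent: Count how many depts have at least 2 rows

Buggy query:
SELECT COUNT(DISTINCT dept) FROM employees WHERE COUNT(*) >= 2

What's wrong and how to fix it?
Bug: WHERE filters individual rows, not groups, so a group-level COUNT is invalid there

Fix: Group first with HAVING COUNT(*) >= 2, then COUNT the resulting groups

Corrected query:
SELECT COUNT(*) FROM (SELECT dept FROM employees GROUP BY dept HAVING COUNT(*) >= 2)

Result:
COUNT(*)
--------
2       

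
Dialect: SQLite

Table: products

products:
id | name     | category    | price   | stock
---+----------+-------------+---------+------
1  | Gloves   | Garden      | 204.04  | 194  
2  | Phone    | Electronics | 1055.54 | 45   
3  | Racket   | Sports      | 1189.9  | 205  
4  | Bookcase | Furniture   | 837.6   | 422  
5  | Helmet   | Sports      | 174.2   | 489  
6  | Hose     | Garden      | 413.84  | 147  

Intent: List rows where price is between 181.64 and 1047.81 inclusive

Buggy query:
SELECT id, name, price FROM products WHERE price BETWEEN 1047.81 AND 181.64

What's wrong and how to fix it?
Bug: BETWEEN expects the lower bound first; with 1047.81 AND 181.64 the range is empty

Fix: Write BETWEEN 181.64 AND 1047.81

Corrected query:
SELECT id, name, price FROM products WHERE price BETWEEN 181.64 AND 1047.81

Result:
id | name     | price 
---+----------+-------
1  | Gloves   | 204.04
4  | Bookcase | 837.6 
6  | Hose     | 413.84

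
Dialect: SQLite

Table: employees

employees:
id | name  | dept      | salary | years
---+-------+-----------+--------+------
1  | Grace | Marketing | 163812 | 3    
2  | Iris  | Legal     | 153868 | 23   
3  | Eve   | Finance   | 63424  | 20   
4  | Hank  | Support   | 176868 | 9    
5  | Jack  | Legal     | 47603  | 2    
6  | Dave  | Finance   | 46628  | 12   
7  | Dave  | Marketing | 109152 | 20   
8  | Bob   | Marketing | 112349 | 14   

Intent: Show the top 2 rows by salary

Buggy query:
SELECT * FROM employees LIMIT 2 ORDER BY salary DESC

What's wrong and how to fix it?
Bug: ORDER BY cannot follow LIMIT; LIMIT is the final clause

Fix: Sort with ORDER BY, then apply LIMIT

Corrected query:
SELECT * FROM employees ORDER BY salary DESC LIMIT 2

Result:
id | name  | dept      | salary | years
---+-------+-----------+--------+------
4  | Hank  | Support   | 176868 | 9    
1  | Grace | Marketing | 163812 | 3    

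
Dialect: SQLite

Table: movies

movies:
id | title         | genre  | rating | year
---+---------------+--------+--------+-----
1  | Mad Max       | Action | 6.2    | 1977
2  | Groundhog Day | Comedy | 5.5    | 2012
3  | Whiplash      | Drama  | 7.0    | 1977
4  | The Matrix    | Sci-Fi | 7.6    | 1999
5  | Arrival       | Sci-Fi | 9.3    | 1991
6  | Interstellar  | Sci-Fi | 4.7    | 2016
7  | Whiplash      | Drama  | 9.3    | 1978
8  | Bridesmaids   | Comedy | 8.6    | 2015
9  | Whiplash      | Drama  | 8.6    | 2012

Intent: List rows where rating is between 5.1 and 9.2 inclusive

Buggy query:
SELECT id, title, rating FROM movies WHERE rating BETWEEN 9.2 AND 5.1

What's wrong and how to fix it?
Bug: BETWEEN expects the lower bound first; with 9.2 AND 5.1 the range is empty

Fix: Write BETWEEN 5.1 AND 9.2

Corrected query:
SELECT id, title, rating FROM movies WHERE rating BETWEEN 5.1 AND 9.2

Result:
id | title         | rating
---+---------------+-------
1  | Mad Max       | 6.2   
2  | Groundhog Day | 5.5   
3  | Whiplash      | 7     
4  | The Matrix    | 7.6   
8  | Bridesmaids   | 8.6   
9  | Whiplash      | 8.6   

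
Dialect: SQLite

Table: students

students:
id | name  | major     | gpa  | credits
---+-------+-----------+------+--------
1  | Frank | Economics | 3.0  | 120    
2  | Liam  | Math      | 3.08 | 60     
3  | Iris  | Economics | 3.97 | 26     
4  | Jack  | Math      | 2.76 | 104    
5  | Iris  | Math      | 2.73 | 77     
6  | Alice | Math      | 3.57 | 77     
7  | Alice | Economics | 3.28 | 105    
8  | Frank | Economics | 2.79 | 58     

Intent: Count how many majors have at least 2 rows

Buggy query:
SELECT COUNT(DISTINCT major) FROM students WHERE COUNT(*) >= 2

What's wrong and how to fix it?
Bug: COUNT(*) cannot appear in WHERE; the per-group count doesn't exist yet

Fix: Use a subquery that GROUPs and filters with HAVING, then count its rows

Corrected query:
SELECT COUNT(*) FROM (SELECT major FROM students GROUP BY major HAVING COUNT(*) >= 2)

Result:
COUNT(*)
--------
2       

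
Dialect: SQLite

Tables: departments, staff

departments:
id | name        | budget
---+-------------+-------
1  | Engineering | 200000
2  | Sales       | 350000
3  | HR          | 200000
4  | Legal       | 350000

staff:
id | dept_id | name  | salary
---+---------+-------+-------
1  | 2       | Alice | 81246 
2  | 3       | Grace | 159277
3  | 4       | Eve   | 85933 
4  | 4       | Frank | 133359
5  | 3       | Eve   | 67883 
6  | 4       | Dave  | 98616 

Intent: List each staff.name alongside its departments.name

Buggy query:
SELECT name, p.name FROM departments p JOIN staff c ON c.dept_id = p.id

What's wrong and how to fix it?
Bug: 'name' exists in both joined tables, so the database can't tell which one is meant

Fix: Prefix ambiguous columns with the table alias

Corrected query:
SELECT c.name, p.name FROM departments p JOIN staff c ON c.dept_id = p.id

Result:
name  | name 
------+------
Alice | Sales
Grace | HR   
Eve   | Legal
Frank | Legal
Eve   | HR   
Dave  | Legal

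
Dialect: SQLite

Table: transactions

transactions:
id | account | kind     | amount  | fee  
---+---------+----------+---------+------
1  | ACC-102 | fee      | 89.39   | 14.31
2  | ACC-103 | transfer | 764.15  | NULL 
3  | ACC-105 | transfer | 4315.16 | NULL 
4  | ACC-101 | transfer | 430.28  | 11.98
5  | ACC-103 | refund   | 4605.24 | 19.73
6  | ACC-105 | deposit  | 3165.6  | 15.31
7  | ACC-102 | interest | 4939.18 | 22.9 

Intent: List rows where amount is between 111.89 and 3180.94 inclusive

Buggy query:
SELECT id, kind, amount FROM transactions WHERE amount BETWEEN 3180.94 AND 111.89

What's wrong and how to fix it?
Bug: BETWEEN expects the lower bound first; with 3180.94 AND 111.89 the range is empty

Fix: Swap the bounds so the smaller value comes first

Corrected query:
SELECT id, kind, amount FROM transactions WHERE amount BETWEEN 111.89 AND 3180.94

Result:
id | kind     | amount
---+----------+-------
2  | transfer | 764.15
4  | transfer | 430.28
6  | deposit  | 3165.6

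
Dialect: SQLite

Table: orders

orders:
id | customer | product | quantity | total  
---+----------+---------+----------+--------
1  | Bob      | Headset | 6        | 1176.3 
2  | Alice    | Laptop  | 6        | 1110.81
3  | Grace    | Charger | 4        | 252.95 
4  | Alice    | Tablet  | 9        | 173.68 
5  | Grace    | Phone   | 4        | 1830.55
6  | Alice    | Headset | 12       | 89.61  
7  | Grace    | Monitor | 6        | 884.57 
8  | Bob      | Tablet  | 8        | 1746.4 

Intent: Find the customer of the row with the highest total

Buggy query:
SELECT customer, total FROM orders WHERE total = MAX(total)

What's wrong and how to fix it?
Bug: WHERE is evaluated per row; an aggregate over the whole table isn't defined there

Fix: Wrap MAX in a scalar subquery so WHERE compares against a single value

Corrected query:
SELECT customer, total FROM orders WHERE total = (SELECT MAX(total) FROM orders)

Result:
customer | total  
---------+--------
Grace    | 1830.55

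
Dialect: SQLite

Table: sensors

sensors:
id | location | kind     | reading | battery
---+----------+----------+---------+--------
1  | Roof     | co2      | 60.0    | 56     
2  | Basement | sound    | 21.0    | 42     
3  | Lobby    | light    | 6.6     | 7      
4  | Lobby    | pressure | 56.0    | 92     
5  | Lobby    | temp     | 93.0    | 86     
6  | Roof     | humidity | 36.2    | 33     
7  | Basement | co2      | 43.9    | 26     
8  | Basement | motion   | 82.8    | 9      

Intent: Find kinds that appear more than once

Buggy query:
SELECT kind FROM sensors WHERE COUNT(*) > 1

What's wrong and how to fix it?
Bug: WHERE can't reference COUNT(*); aggregates are computed after WHERE

Fix: Group first, then use HAVING for the count condition

Corrected query:
SELECT kind FROM sensors GROUP BY kind HAVING COUNT(*) > 1

Result:
kind
----
co2 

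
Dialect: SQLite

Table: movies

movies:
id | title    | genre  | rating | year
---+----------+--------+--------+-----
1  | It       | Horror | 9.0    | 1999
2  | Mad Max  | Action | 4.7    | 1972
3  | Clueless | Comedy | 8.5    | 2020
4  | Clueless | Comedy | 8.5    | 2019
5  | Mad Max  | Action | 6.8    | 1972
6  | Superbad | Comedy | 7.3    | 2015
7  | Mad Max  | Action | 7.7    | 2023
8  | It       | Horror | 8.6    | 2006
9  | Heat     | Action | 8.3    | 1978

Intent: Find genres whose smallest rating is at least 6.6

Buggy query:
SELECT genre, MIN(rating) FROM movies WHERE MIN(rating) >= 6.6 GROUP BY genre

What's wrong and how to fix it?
Bug: Aggregates like MIN are computed per group after WHERE runs

Fix: Use HAVING for the per-group MIN condition

Corrected query:
SELECT genre, MIN(rating) FROM movies GROUP BY genre HAVING MIN(rating) >= 6.6

Result:
genre  | MIN(rating)
-------+------------
Comedy | 7.3        
Horror | 8.6        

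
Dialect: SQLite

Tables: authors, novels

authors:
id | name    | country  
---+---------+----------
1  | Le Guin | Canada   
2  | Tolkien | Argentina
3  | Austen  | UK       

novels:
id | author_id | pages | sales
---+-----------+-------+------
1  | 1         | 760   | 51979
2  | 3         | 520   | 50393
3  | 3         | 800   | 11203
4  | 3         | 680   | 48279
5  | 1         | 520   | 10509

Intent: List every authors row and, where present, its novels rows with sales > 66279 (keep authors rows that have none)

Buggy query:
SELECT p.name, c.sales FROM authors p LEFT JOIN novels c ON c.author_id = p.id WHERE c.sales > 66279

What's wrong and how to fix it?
Bug: A WHERE condition on the right-hand table after LEFT JOIN drops unmatched parents

Fix: Put 'c.sales > 66279' in the JOIN's ON clause instead of WHERE

Corrected query:
SELECT p.name, c.sales FROM authors p LEFT JOIN novels c ON c.author_id = p.id AND c.sales > 66279

Result:
name    | sales
--------+------
Le Guin | NULL 
Tolkien | NULL 
Austen  | NULL 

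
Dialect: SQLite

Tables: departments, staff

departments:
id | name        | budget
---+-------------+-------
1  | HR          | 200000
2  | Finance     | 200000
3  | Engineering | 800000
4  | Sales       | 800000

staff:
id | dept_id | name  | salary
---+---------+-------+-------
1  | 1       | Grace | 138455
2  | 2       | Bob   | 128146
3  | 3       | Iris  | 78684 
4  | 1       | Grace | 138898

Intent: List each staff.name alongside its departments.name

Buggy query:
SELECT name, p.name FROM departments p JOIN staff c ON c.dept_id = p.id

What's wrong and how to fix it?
Bug: 'name' exists in both joined tables, so the database can't tell which one is meant

Fix: Qualify the column with its table alias (c.name)

Corrected query:
SELECT c.name, p.name FROM departments p JOIN staff c ON c.dept_id = p.id

Result:
name  | name       
------+------------
Grace | HR         
Bob   | Finance    
Iris  | Engineering
Grace | HR         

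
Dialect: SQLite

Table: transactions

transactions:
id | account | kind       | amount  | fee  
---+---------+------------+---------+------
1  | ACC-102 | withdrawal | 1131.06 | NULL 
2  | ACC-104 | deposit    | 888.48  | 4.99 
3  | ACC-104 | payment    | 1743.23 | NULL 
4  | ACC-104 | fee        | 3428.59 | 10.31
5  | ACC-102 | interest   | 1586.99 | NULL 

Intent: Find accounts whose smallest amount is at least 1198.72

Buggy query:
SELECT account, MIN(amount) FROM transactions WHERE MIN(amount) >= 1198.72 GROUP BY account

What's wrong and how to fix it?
Bug: Aggregates like MIN are computed per group after WHERE runs

Fix: Replace WHERE with HAVING after the GROUP BY

Corrected query:
SELECT account, MIN(amount) FROM transactions GROUP BY account HAVING MIN(amount) >= 1198.72

Result:
(no rows)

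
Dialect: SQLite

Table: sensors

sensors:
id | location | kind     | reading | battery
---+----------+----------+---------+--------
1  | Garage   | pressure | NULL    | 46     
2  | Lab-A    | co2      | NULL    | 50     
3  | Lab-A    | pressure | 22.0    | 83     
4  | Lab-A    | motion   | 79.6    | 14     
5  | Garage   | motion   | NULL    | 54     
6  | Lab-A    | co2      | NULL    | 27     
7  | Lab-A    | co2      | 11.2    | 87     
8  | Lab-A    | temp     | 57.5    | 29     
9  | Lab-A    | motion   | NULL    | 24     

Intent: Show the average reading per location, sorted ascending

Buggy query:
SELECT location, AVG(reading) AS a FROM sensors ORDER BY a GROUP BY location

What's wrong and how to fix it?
Bug: GROUP BY must precede ORDER BY

Fix: Move ORDER BY to the end, after GROUP BY

Corrected query:
SELECT location, AVG(reading) AS a FROM sensors GROUP BY location ORDER BY a

Result:
location | a     
---------+-------
Garage   | NULL  
Lab-A    | 42.575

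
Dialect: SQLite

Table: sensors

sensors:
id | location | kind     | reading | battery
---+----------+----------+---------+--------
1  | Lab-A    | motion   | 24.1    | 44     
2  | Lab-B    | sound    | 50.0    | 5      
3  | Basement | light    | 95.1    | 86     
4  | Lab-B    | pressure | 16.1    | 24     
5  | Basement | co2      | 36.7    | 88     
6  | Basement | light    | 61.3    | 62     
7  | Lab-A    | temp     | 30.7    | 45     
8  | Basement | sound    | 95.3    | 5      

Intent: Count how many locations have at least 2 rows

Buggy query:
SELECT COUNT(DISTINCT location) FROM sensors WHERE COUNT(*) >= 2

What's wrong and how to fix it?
Bug: COUNT(*) cannot appear in WHERE; the per-group count doesn't exist yet

Fix: Group first with HAVING COUNT(*) >= 2, then COUNT the resulting groups

Corrected query:
SELECT COUNT(*) FROM (SELECT location FROM sensors GROUP BY location HAVING COUNT(*) >= 2)

Result:
COUNT(*)
--------
3       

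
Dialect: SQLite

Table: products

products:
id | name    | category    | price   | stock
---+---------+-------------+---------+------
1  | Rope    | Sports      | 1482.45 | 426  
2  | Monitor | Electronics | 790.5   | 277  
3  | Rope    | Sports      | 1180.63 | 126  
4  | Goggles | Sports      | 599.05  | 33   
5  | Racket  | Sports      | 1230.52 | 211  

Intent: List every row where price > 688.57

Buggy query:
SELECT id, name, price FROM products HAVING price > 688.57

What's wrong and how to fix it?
Bug: HAVING filters the output of aggregation, but this query has no GROUP BY and no aggregate functions, so SQLite rejects it (HAVING clause on a non-aggregate query); the condition here is per row

Fix: Replace HAVING with WHERE since the condition applies to individual rows

Corrected query:
SELECT id, name, price FROM products WHERE price > 688.57

Result:
id | name    | price  
---+---------+--------
1  | Rope    | 1482.45
2  | Monitor | 790.5  
3  | Rope    | 1180.63
5  | Racket  | 1230.52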